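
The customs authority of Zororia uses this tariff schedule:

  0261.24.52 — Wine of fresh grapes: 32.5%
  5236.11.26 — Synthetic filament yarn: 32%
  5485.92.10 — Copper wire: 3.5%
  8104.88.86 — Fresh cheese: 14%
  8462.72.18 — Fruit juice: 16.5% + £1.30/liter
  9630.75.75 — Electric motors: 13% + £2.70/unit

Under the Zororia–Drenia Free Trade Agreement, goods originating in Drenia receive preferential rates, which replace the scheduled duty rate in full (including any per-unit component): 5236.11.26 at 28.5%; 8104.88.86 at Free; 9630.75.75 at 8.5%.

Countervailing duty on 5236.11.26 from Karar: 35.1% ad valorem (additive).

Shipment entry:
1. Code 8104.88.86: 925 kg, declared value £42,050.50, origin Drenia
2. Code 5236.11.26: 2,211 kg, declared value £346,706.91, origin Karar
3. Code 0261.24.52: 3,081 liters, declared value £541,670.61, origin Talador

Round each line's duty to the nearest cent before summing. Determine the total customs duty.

Line 1 (8104.88.86, Drenia, 925 kg, £42,050.50):
Base rate for 8104.88.86 is 14%.
Origin Drenia qualifies under the Zororia–Drenia agreement and 8104.88.86 is covered: preferential rate Free applies instead.
Duty = £42,050.50 × 0% = £0.00.
Line 2 (5236.11.26, Karar, 2,211 kg, £346,706.91):
Base rate for 5236.11.26 is 32%.
5236.11.26 has an FTA preferential rate, but origin Karar is not Drenia; base rate stands.
Additional duty on 5236.11.26 from Karar: +35.1%. Applied ad valorem rate: 32% + 35.1% = 67.1%.
Duty = £346,706.91 × 67.1% = £232,640.34.
Line 3 (0261.24.52, Talador, 3,081 liters, £541,670.61):
Base rate for 0261.24.52 is 32.5%.
Duty = £541,670.61 × 32.5% = £176,042.95.
Total = £0.00 + £232,640.34 + £176,042.95 = £408,683.29.

£408,683.29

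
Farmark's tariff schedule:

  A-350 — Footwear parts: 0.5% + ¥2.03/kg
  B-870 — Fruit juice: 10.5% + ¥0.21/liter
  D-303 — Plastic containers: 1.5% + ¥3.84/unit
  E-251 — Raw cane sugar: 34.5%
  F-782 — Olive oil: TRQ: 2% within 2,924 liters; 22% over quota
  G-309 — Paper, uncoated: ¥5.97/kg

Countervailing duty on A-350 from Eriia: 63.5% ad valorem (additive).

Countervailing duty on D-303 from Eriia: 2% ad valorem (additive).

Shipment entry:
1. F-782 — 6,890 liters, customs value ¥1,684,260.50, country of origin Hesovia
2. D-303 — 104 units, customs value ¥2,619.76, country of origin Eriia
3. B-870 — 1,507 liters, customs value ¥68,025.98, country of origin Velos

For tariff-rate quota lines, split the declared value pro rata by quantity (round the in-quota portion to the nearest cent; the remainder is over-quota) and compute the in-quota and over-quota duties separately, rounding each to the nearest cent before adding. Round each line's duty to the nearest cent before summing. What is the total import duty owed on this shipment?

¥235,533.20

Line 1 (F-782, Hesovia, 6,890 liters, ¥1,684,260.50):
Code F-782 is under a tariff-rate quota (threshold 2,924 liters). In-quota: 2,924 liters at 2%; over-quota: 3,966 liters at 22%.
Pro-rata value split: in-quota = ¥1,684,260.50 × 2,924/6,890 = ¥714,771.80; over-quota = ¥1,684,260.50 − ¥714,771.80 = ¥969,488.70.
In-quota duty = ¥714,771.80 × 2% = ¥14,295.44. Over-quota duty = ¥969,488.70 × 22% = ¥213,287.51.
Line duty = ¥14,295.44 + ¥213,287.51 = ¥227,582.95.
Line 2 (D-303, Eriia, 104 units, ¥2,619.76):
Base rate for D-303 is 1.5% + ¥3.84/unit.
Additional duty on D-303 from Eriia: +2%. Applied ad valorem rate: 1.5% + 2% = 3.5%.
Duty = ¥2,619.76 × 3.5% + 104 × ¥3.84 = ¥491.05.
Line 3 (B-870, Velos, 1,507 liters, ¥68,025.98):
Base rate for B-870 is 10.5% + ¥0.21/liter.
Duty = ¥68,025.98 × 10.5% + 1,507 × ¥0.21 = ¥7,459.20.
Total = ¥227,582.95 + ¥491.05 + ¥7,459.20 = ¥235,533.20.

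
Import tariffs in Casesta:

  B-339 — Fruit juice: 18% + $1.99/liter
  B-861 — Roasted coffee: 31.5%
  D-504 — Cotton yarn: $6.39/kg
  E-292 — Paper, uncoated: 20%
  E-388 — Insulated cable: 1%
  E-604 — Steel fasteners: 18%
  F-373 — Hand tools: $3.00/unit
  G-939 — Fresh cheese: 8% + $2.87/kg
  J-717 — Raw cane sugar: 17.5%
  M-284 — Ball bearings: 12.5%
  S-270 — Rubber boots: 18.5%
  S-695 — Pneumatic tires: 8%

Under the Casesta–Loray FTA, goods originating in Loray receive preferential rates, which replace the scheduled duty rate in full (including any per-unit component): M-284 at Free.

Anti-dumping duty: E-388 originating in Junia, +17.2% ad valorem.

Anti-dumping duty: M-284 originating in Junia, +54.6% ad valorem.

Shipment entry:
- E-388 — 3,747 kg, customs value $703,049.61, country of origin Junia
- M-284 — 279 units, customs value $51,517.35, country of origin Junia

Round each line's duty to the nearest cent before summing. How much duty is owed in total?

$162,523.17

Line 1 (E-388, Junia, 3,747 kg, $703,049.61):
Base rate for E-388 is 1%.
Additional duty on E-388 from Junia: +17.2%. Applied ad valorem rate: 1% + 17.2% = 18.2%.
Duty = $703,049.61 × 18.2% = $127,955.03.
Line 2 (M-284, Junia, 279 units, $51,517.35):
Base rate for M-284 is 12.5%.
M-284 has an FTA preferential rate, but origin Junia is not Loray; base rate stands.
Additional duty on M-284 from Junia: +54.6%. Applied ad valorem rate: 12.5% + 54.6% = 67.1%.
Duty = $51,517.35 × 67.1% = $34,568.14.
Total = $127,955.03 + $34,568.14 = $162,523.17.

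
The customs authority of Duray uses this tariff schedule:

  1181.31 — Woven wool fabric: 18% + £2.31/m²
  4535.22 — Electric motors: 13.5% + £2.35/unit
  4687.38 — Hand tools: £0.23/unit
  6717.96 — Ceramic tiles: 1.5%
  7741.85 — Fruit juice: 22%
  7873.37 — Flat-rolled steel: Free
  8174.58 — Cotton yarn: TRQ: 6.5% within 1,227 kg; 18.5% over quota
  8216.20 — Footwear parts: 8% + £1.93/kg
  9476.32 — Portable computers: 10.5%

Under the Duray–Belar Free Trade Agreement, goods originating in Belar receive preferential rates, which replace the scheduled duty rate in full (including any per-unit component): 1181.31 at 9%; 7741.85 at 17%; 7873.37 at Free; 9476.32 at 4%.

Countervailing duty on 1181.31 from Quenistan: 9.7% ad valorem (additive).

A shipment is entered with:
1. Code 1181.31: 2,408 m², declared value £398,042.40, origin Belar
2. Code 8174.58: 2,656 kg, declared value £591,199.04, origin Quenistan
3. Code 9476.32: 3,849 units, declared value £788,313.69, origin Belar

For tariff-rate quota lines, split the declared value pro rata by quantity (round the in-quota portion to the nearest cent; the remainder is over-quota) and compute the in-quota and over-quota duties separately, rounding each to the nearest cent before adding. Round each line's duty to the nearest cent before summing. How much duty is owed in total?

£143,954.05

Line 1 (1181.31, Belar, 2,408 m², £398,042.40):
Base rate for 1181.31 is 18% + £2.31/m².
Origin Belar qualifies under the Duray–Belar agreement and 1181.31 is covered: preferential rate 9% applies instead.
The additional-duty order on 1181.31 targets Quenistan, not Belar; it does not apply.
Duty = £398,042.40 × 9% = £35,823.82.
Line 2 (8174.58, Quenistan, 2,656 kg, £591,199.04):
Code 8174.58 is under a tariff-rate quota (threshold 1,227 kg). In-quota: 1,227 kg at 6.5%; over-quota: 1,429 kg at 18.5%.
Pro-rata value split: in-quota = £591,199.04 × 1,227/2,656 = £273,117.93; over-quota = £591,199.04 − £273,117.93 = £318,081.11.
In-quota duty = £273,117.93 × 6.5% = £17,752.67. Over-quota duty = £318,081.11 × 18.5% = £58,845.01.
Line duty = £17,752.67 + £58,845.01 = £76,597.68.
Line 3 (9476.32, Belar, 3,849 units, £788,313.69):
Base rate for 9476.32 is 10.5%.
Origin Belar qualifies under the Duray–Belar agreement and 9476.32 is covered: preferential rate 4% applies instead.
Duty = £788,313.69 × 4% = £31,532.55.
Total = £35,823.82 + £76,597.68 + £31,532.55 = £143,954.05.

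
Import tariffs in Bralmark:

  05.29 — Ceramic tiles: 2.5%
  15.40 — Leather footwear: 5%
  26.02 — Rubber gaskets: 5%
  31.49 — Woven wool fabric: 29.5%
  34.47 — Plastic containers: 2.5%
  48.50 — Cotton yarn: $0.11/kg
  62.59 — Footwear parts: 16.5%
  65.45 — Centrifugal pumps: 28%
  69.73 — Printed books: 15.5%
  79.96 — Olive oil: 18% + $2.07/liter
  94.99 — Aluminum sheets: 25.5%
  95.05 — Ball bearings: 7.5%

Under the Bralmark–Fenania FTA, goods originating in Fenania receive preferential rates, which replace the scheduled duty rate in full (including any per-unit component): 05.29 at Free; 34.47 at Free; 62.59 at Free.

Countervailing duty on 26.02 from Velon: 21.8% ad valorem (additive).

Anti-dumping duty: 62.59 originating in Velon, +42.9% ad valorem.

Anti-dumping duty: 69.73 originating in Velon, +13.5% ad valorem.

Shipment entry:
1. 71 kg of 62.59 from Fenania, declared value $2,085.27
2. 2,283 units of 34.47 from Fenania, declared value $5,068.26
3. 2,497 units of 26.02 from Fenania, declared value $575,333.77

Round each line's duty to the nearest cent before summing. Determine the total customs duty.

Line 1 (62.59, Fenania, 71 kg, $2,085.27):
Base rate for 62.59 is 16.5%.
Origin Fenania qualifies under the Bralmark–Fenania agreement and 62.59 is covered: preferential rate Free applies instead.
The additional-duty order on 62.59 targets Velon, not Fenania; it does not apply.
Duty = $2,085.27 × 0% = $0.00.
Line 2 (34.47, Fenania, 2,283 units, $5,068.26):
Base rate for 34.47 is 2.5%.
Origin Fenania qualifies under the Bralmark–Fenania agreement and 34.47 is covered: preferential rate Free applies instead.
Duty = $5,068.26 × 0% = $0.00.
Line 3 (26.02, Fenania, 2,497 units, $575,333.77):
Base rate for 26.02 is 5%.
Origin Fenania is the FTA partner but 26.02 is not on the preference list; base rate stands.
The additional-duty order on 26.02 targets Velon, not Fenania; it does not apply.
Duty = $575,333.77 × 5% = $28,766.69.
Total = $0.00 + $0.00 + $28,766.69 = $28,766.69.

$28,766.69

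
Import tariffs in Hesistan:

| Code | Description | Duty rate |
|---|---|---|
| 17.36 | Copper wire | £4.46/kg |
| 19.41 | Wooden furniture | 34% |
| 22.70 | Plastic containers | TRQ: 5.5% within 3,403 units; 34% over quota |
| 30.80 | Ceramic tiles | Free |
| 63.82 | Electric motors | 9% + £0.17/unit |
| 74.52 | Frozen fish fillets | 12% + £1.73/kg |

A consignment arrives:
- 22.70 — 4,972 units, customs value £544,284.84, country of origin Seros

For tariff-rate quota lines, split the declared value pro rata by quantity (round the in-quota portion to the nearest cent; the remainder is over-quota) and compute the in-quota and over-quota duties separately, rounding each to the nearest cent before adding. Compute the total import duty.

Line 1 (22.70, Seros, 4,972 units, £544,284.84):
Code 22.70 is under a tariff-rate quota (threshold 3,403 units). In-quota: 3,403 units at 5.5%; over-quota: 1,569 units at 34%.
Pro-rata value split: in-quota = £544,284.84 × 3,403/4,972 = £372,526.41; over-quota = £544,284.84 − £372,526.41 = £171,758.43.
In-quota duty = £372,526.41 × 5.5% = £20,488.95. Over-quota duty = £171,758.43 × 34% = £58,397.87.
Line duty = £20,488.95 + £58,397.87 = £78,886.82.

£78,886.82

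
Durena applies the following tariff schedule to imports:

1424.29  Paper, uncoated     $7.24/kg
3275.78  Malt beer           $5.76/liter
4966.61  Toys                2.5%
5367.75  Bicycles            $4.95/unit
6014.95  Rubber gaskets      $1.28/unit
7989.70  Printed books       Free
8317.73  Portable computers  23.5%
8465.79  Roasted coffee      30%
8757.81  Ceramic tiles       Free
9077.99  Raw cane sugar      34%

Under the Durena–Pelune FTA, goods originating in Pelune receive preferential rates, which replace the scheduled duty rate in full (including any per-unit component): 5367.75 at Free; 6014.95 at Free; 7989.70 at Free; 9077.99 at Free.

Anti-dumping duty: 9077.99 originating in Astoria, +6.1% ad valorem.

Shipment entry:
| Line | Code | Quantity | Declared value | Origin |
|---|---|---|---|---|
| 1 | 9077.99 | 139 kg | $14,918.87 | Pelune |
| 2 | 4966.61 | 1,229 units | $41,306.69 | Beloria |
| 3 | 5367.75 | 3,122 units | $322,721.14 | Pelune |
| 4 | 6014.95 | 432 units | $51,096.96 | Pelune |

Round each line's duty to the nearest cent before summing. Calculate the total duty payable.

Line 1 (9077.99, Pelune, 139 kg, $14,918.87):
Base rate for 9077.99 is 34%.
Origin Pelune qualifies under the Durena–Pelune agreement and 9077.99 is covered: preferential rate Free applies instead.
The additional-duty order on 9077.99 targets Astoria, not Pelune; it does not apply.
Duty = $14,918.87 × 0% = $0.00.
Line 2 (4966.61, Beloria, 1,229 units, $41,306.69):
Base rate for 4966.61 is 2.5%.
Duty = $41,306.69 × 2.5% = $1,032.67.
Line 3 (5367.75, Pelune, 3,122 units, $322,721.14):
Base rate for 5367.75 is $4.95/unit.
Origin Pelune qualifies under the Durena–Pelune agreement and 5367.75 is covered: preferential rate Free applies instead.
Duty = $322,721.14 × 0% = $0.00.
Line 4 (6014.95, Pelune, 432 units, $51,096.96):
Base rate for 6014.95 is $1.28/unit.
Origin Pelune qualifies under the Durena–Pelune agreement and 6014.95 is covered: preferential rate Free applies instead.
Duty = $51,096.96 × 0% = $0.00.
Total = $0.00 + $1,032.67 + $0.00 + $0.00 = $1,032.67.

$1,032.67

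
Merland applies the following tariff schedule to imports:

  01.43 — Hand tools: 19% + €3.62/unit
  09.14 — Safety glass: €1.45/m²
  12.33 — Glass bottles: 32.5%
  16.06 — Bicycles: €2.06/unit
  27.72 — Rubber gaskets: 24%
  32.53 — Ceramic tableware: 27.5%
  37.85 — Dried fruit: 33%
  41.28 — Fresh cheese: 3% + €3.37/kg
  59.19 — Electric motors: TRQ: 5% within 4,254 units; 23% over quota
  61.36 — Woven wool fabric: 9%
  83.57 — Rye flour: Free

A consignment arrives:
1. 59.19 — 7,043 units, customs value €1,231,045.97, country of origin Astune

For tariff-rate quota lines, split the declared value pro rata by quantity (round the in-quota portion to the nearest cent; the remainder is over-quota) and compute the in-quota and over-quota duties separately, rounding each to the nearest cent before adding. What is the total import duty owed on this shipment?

€149,300.37

Line 1 (59.19, Astune, 7,043 units, €1,231,045.97):
Code 59.19 is under a tariff-rate quota (threshold 4,254 units). In-quota: 4,254 units at 5%; over-quota: 2,789 units at 23%.
Pro-rata value split: in-quota = €1,231,045.97 × 4,254/7,043 = €743,556.66; over-quota = €1,231,045.97 − €743,556.66 = €487,489.31.
In-quota duty = €743,556.66 × 5% = €37,177.83. Over-quota duty = €487,489.31 × 23% = €112,122.54.
Line duty = €37,177.83 + €112,122.54 = €149,300.37.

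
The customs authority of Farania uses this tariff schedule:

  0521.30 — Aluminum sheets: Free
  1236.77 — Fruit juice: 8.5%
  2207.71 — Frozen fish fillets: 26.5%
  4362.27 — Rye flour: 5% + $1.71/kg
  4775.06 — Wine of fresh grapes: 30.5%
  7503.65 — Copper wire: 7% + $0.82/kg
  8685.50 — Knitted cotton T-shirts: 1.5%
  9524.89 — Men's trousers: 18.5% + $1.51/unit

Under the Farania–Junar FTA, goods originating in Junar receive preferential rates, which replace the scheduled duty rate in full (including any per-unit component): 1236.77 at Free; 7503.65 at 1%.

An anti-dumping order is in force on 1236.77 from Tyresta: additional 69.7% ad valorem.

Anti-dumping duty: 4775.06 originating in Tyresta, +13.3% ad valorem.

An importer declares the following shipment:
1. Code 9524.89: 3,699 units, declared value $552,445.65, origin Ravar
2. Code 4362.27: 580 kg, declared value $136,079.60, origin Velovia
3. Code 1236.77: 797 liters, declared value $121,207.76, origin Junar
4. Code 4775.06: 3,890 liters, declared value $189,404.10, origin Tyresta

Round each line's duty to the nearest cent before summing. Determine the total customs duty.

Line 1 (9524.89, Ravar, 3,699 units, $552,445.65):
Base rate for 9524.89 is 18.5% + $1.51/unit.
Duty = $552,445.65 × 18.5% + 3,699 × $1.51 = $107,787.94.
Line 2 (4362.27, Velovia, 580 kg, $136,079.60):
Base rate for 4362.27 is 5% + $1.71/kg.
Duty = $136,079.60 × 5% + 580 × $1.71 = $7,795.78.
Line 3 (1236.77, Junar, 797 liters, $121,207.76):
Base rate for 1236.77 is 8.5%.
Origin Junar qualifies under the Farania–Junar agreement and 1236.77 is covered: preferential rate Free applies instead.
The additional-duty order on 1236.77 targets Tyresta, not Junar; it does not apply.
Duty = $121,207.76 × 0% = $0.00.
Line 4 (4775.06, Tyresta, 3,890 liters, $189,404.10):
Base rate for 4775.06 is 30.5%.
Additional duty on 4775.06 from Tyresta: +13.3%. Applied ad valorem rate: 30.5% + 13.3% = 43.8%.
Duty = $189,404.10 × 43.8% = $82,959.00.
Total = $107,787.94 + $7,795.78 + $0.00 + $82,959.00 = $198,542.72.

$198,542.72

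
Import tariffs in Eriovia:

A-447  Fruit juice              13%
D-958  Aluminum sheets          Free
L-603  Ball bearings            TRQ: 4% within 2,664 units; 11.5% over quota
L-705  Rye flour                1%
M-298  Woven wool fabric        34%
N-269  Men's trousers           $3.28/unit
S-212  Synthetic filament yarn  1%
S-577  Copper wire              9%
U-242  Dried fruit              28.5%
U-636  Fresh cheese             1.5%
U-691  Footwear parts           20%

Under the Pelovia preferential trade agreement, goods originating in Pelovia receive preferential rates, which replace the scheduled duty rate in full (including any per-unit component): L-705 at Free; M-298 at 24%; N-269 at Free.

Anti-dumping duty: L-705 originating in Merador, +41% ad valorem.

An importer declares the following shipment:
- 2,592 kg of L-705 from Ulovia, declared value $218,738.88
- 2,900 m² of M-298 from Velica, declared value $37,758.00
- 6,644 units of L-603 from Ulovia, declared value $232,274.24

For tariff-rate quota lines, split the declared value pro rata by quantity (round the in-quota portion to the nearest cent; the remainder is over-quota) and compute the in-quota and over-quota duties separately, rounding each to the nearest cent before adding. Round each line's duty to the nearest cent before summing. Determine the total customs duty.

$34,751.64

Line 1 (L-705, Ulovia, 2,592 kg, $218,738.88):
Base rate for L-705 is 1%.
L-705 has an FTA preferential rate, but origin Ulovia is not Pelovia; base rate stands.
The additional-duty order on L-705 targets Merador, not Ulovia; it does not apply.
Duty = $218,738.88 × 1% = $2,187.39.
Line 2 (M-298, Velica, 2,900 m², $37,758.00):
Base rate for M-298 is 34%.
M-298 has an FTA preferential rate, but origin Velica is not Pelovia; base rate stands.
Duty = $37,758.00 × 34% = $12,837.72.
Line 3 (L-603, Ulovia, 6,644 units, $232,274.24):
Code L-603 is under a tariff-rate quota (threshold 2,664 units). In-quota: 2,664 units at 4%; over-quota: 3,980 units at 11.5%.
Pro-rata value split: in-quota = $232,274.24 × 2,664/6,644 = $93,133.44; over-quota = $232,274.24 − $93,133.44 = $139,140.80.
In-quota duty = $93,133.44 × 4% = $3,725.34. Over-quota duty = $139,140.80 × 11.5% = $16,001.19.
Line duty = $3,725.34 + $16,001.19 = $19,726.53.
Total = $2,187.39 + $12,837.72 + $19,726.53 = $34,751.64.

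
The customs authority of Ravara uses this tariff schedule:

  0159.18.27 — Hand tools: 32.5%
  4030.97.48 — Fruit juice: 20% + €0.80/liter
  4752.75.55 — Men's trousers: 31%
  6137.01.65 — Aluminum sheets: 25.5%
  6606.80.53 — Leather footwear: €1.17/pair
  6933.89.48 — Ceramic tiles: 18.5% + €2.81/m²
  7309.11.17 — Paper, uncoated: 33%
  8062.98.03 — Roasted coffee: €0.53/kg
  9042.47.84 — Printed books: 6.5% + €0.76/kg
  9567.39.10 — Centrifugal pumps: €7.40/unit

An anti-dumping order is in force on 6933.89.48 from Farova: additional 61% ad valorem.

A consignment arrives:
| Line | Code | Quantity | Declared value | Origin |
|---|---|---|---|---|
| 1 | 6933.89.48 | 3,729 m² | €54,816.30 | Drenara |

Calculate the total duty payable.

€20,619.51

Line 1 (6933.89.48, Drenara, 3,729 m², €54,816.30):
Base rate for 6933.89.48 is 18.5% + €2.81/m².
The additional-duty order on 6933.89.48 targets Farova, not Drenara; it does not apply.
Duty = €54,816.30 × 18.5% + 3,729 × €2.81 = €20,619.51.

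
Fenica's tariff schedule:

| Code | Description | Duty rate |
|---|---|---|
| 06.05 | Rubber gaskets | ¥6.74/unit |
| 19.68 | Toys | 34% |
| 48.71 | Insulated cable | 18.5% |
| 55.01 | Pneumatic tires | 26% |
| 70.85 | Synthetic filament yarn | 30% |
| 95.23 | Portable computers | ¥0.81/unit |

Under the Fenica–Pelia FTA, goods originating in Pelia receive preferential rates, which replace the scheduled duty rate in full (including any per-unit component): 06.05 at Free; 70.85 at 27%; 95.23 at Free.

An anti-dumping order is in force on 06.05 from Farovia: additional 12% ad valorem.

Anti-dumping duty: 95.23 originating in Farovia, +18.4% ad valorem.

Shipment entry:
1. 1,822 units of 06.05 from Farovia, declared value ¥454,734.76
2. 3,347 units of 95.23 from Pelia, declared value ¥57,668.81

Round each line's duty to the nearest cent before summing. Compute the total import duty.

¥66,848.45

Line 1 (06.05, Farovia, 1,822 units, ¥454,734.76):
Base rate for 06.05 is ¥6.74/unit.
06.05 has an FTA preferential rate, but origin Farovia is not Pelia; base rate stands.
Additional duty on 06.05 from Farovia: +12% ad valorem. Applied ad valorem rate = 12%.
Duty = ¥454,734.76 × 12% + 1,822 × ¥6.74 = ¥66,848.45.
Line 2 (95.23, Pelia, 3,347 units, ¥57,668.81):
Base rate for 95.23 is ¥0.81/unit.
Origin Pelia qualifies under the Fenica–Pelia agreement and 95.23 is covered: preferential rate Free applies instead.
The additional-duty order on 95.23 targets Farovia, not Pelia; it does not apply.
Duty = ¥57,668.81 × 0% = ¥0.00.
Total = ¥66,848.45 + ¥0.00 = ¥66,848.45.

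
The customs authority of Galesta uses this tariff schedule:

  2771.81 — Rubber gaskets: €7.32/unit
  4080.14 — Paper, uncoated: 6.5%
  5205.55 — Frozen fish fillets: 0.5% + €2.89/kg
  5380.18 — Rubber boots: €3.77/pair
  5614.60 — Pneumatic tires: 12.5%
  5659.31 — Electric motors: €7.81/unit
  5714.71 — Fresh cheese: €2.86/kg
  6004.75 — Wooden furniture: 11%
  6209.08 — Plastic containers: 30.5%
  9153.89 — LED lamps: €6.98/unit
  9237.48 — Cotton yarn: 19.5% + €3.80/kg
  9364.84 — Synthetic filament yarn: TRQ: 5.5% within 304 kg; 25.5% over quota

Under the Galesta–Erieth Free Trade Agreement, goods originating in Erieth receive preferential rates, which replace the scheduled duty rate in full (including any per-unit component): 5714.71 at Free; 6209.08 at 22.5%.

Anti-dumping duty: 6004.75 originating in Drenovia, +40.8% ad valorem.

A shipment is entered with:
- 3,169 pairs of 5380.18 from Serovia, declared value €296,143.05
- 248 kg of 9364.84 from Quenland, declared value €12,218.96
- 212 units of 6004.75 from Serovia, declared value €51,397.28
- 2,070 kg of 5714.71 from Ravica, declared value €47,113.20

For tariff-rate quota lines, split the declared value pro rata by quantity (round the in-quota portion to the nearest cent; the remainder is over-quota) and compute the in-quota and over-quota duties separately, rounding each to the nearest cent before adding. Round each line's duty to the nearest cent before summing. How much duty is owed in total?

€24,193.07

Line 1 (5380.18, Serovia, 3,169 pairs, €296,143.05):
Base rate for 5380.18 is €3.77/pair.
Duty = 3,169 × €3.77 = €11,947.13.
Line 2 (9364.84, Quenland, 248 kg, €12,218.96):
Code 9364.84 is under a tariff-rate quota (threshold 304 kg). Quantity 248 kg is within the quota, so the in-quota rate 5.5% applies to the full value.
Duty = €12,218.96 × 5.5% = €672.04.
Line 3 (6004.75, Serovia, 212 units, €51,397.28):
Base rate for 6004.75 is 11%.
The additional-duty order on 6004.75 targets Drenovia, not Serovia; it does not apply.
Duty = €51,397.28 × 11% = €5,653.70.
Line 4 (5714.71, Ravica, 2,070 kg, €47,113.20):
Base rate for 5714.71 is €2.86/kg.
5714.71 has an FTA preferential rate, but origin Ravica is not Erieth; base rate stands.
Duty = 2,070 × €2.86 = €5,920.20.
Total = €11,947.13 + €672.04 + €5,653.70 + €5,920.20 = €24,193.07.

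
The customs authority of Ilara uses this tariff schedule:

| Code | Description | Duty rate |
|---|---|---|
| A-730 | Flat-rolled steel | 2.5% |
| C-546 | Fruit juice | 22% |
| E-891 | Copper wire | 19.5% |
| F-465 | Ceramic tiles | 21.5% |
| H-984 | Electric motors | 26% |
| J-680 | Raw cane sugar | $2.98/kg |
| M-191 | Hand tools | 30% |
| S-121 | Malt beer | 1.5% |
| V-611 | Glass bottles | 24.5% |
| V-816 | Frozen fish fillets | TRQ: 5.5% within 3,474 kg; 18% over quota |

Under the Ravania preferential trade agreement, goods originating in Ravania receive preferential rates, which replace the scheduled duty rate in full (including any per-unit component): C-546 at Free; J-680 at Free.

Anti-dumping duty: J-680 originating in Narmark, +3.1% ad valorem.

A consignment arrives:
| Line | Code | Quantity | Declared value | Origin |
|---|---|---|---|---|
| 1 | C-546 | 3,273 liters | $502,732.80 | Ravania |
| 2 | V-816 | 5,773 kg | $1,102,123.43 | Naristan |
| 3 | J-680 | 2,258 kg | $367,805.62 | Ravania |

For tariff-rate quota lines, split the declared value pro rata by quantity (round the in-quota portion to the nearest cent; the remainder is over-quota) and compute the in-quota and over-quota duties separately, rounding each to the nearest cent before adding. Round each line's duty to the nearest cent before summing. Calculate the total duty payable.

Line 1 (C-546, Ravania, 3,273 liters, $502,732.80):
Base rate for C-546 is 22%.
Origin Ravania qualifies under the Ilara–Ravania agreement and C-546 is covered: preferential rate Free applies instead.
Duty = $502,732.80 × 0% = $0.00.
Line 2 (V-816, Naristan, 5,773 kg, $1,102,123.43):
Code V-816 is under a tariff-rate quota (threshold 3,474 kg). In-quota: 3,474 kg at 5.5%; over-quota: 2,299 kg at 18%.
Pro-rata value split: in-quota = $1,102,123.43 × 3,474/5,773 = $663,221.34; over-quota = $1,102,123.43 − $663,221.34 = $438,902.09.
In-quota duty = $663,221.34 × 5.5% = $36,477.17. Over-quota duty = $438,902.09 × 18% = $79,002.38.
Line duty = $36,477.17 + $79,002.38 = $115,479.55.
Line 3 (J-680, Ravania, 2,258 kg, $367,805.62):
Base rate for J-680 is $2.98/kg.
Origin Ravania qualifies under the Ilara–Ravania agreement and J-680 is covered: preferential rate Free applies instead.
The additional-duty order on J-680 targets Narmark, not Ravania; it does not apply.
Duty = $367,805.62 × 0% = $0.00.
Total = $0.00 + $115,479.55 + $0.00 = $115,479.55.

$115,479.55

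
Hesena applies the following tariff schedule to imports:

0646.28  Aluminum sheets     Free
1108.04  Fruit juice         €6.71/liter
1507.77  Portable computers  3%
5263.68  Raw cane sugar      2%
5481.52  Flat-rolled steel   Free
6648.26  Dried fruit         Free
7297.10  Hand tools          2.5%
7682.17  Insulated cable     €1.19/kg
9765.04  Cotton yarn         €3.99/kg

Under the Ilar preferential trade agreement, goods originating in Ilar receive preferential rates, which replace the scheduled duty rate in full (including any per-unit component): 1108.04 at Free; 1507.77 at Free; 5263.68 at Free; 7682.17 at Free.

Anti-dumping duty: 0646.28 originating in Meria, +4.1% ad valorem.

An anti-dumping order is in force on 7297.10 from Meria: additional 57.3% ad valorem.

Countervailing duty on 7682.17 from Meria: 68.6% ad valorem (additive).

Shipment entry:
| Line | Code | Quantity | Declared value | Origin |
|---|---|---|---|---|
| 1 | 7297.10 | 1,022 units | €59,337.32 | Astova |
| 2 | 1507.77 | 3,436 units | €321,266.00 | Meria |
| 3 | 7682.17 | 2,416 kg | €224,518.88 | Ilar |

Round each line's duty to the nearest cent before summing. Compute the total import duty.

Line 1 (7297.10, Astova, 1,022 units, €59,337.32):
Base rate for 7297.10 is 2.5%.
The additional-duty order on 7297.10 targets Meria, not Astova; it does not apply.
Duty = €59,337.32 × 2.5% = €1,483.43.
Line 2 (1507.77, Meria, 3,436 units, €321,266.00):
Base rate for 1507.77 is 3%.
1507.77 has an FTA preferential rate, but origin Meria is not Ilar; base rate stands.
Duty = €321,266.00 × 3% = €9,637.98.
Line 3 (7682.17, Ilar, 2,416 kg, €224,518.88):
Base rate for 7682.17 is €1.19/kg.
Origin Ilar qualifies under the Hesena–Ilar agreement and 7682.17 is covered: preferential rate Free applies instead.
The additional-duty order on 7682.17 targets Meria, not Ilar; it does not apply.
Duty = €224,518.88 × 0% = €0.00.
Total = €1,483.43 + €9,637.98 + €0.00 = €11,121.41.

€11,121.41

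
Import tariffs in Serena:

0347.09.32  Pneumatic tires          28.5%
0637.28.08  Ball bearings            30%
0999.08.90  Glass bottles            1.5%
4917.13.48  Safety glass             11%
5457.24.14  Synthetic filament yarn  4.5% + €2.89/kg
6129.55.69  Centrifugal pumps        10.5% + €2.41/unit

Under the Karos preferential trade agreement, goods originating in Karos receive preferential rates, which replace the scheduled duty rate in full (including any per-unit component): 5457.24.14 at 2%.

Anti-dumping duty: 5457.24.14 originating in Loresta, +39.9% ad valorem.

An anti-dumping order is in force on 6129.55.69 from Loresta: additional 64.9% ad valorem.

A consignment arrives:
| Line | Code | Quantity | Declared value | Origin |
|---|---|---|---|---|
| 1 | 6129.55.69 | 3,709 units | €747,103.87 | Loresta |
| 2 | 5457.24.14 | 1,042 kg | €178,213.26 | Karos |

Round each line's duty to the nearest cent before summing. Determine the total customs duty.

Line 1 (6129.55.69, Loresta, 3,709 units, €747,103.87):
Base rate for 6129.55.69 is 10.5% + €2.41/unit.
Additional duty on 6129.55.69 from Loresta: +64.9%. Applied ad valorem rate: 10.5% + 64.9% = 75.4%.
Duty = €747,103.87 × 75.4% + 3,709 × €2.41 = €572,255.01.
Line 2 (5457.24.14, Karos, 1,042 kg, €178,213.26):
Base rate for 5457.24.14 is 4.5% + €2.89/kg.
Origin Karos qualifies under the Serena–Karos agreement and 5457.24.14 is covered: preferential rate 2% applies instead.
The additional-duty order on 5457.24.14 targets Loresta, not Karos; it does not apply.
Duty = €178,213.26 × 2% = €3,564.27.
Total = €572,255.01 + €3,564.27 = €575,819.28.

€575,819.28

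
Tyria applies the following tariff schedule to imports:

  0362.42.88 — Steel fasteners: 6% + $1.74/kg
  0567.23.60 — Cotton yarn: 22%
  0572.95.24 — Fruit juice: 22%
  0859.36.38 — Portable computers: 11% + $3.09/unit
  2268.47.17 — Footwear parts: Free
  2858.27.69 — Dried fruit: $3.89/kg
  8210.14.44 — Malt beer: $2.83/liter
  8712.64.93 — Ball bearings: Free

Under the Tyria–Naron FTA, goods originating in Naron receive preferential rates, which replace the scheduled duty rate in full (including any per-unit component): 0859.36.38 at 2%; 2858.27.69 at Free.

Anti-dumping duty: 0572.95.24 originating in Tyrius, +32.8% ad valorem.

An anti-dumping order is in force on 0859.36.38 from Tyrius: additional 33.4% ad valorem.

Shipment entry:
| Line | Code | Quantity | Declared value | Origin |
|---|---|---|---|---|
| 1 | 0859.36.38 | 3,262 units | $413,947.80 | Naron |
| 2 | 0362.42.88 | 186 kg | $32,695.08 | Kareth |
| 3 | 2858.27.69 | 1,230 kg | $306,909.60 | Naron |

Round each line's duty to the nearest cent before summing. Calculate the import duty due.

$10,564.30

Line 1 (0859.36.38, Naron, 3,262 units, $413,947.80):
Base rate for 0859.36.38 is 11% + $3.09/unit.
Origin Naron qualifies under the Tyria–Naron agreement and 0859.36.38 is covered: preferential rate 2% applies instead.
The additional-duty order on 0859.36.38 targets Tyrius, not Naron; it does not apply.
Duty = $413,947.80 × 2% = $8,278.96.
Line 2 (0362.42.88, Kareth, 186 kg, $32,695.08):
Base rate for 0362.42.88 is 6% + $1.74/kg.
Duty = $32,695.08 × 6% + 186 × $1.74 = $2,285.34.
Line 3 (2858.27.69, Naron, 1,230 kg, $306,909.60):
Base rate for 2858.27.69 is $3.89/kg.
Origin Naron qualifies under the Tyria–Naron agreement and 2858.27.69 is covered: preferential rate Free applies instead.
Duty = $306,909.60 × 0% = $0.00.
Total = $8,278.96 + $2,285.34 + $0.00 = $10,564.30.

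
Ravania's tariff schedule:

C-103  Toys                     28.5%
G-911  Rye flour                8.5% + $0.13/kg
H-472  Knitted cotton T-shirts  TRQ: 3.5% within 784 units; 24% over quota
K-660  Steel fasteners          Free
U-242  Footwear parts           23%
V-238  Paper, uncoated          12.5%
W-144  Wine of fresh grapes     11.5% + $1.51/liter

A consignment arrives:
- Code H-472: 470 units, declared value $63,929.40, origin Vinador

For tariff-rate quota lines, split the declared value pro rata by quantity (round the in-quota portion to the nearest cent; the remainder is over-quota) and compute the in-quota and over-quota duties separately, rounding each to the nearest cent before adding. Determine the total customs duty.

$2,237.53

Line 1 (H-472, Vinador, 470 units, $63,929.40):
Code H-472 is under a tariff-rate quota (threshold 784 units). Quantity 470 units is within the quota, so the in-quota rate 3.5% applies to the full value.
Duty = $63,929.40 × 3.5% = $2,237.53.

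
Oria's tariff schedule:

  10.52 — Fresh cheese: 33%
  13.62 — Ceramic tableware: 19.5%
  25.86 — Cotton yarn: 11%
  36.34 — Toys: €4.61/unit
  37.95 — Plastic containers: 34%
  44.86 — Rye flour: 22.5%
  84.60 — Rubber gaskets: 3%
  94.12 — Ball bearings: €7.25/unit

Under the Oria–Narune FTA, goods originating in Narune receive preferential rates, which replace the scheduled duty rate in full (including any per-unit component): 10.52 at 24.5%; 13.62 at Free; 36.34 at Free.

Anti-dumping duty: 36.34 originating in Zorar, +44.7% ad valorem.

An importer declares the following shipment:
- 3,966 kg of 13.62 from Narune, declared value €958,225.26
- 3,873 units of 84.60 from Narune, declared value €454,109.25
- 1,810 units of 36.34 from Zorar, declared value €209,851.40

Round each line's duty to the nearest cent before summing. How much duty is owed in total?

Line 1 (13.62, Narune, 3,966 kg, €958,225.26):
Base rate for 13.62 is 19.5%.
Origin Narune qualifies under the Oria–Narune agreement and 13.62 is covered: preferential rate Free applies instead.
Duty = €958,225.26 × 0% = €0.00.
Line 2 (84.60, Narune, 3,873 units, €454,109.25):
Base rate for 84.60 is 3%.
Origin Narune is the FTA partner but 84.60 is not on the preference list; base rate stands.
Duty = €454,109.25 × 3% = €13,623.28.
Line 3 (36.34, Zorar, 1,810 units, €209,851.40):
Base rate for 36.34 is €4.61/unit.
36.34 has an FTA preferential rate, but origin Zorar is not Narune; base rate stands.
Additional duty on 36.34 from Zorar: +44.7% ad valorem. Applied ad valorem rate = 44.7%.
Duty = €209,851.40 × 44.7% + 1,810 × €4.61 = €102,147.68.
Total = €0.00 + €13,623.28 + €102,147.68 = €115,770.96.

€115,770.96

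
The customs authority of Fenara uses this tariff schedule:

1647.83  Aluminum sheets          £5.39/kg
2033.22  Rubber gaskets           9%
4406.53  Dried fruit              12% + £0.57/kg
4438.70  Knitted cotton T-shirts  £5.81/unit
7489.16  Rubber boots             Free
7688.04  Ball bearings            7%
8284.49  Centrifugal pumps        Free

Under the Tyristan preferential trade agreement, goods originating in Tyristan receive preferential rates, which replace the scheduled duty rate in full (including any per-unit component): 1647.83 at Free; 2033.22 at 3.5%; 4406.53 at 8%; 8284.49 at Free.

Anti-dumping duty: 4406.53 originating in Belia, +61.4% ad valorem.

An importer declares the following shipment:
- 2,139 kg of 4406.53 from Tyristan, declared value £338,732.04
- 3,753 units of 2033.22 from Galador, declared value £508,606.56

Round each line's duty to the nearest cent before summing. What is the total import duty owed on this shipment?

£72,873.15

Line 1 (4406.53, Tyristan, 2,139 kg, £338,732.04):
Base rate for 4406.53 is 12% + £0.57/kg.
Origin Tyristan qualifies under the Fenara–Tyristan agreement and 4406.53 is covered: preferential rate 8% applies instead.
The additional-duty order on 4406.53 targets Belia, not Tyristan; it does not apply.
Duty = £338,732.04 × 8% = £27,098.56.
Line 2 (2033.22, Galador, 3,753 units, £508,606.56):
Base rate for 2033.22 is 9%.
2033.22 has an FTA preferential rate, but origin Galador is not Tyristan; base rate stands.
Duty = £508,606.56 × 9% = £45,774.59.
Total = £27,098.56 + £45,774.59 = £72,873.15.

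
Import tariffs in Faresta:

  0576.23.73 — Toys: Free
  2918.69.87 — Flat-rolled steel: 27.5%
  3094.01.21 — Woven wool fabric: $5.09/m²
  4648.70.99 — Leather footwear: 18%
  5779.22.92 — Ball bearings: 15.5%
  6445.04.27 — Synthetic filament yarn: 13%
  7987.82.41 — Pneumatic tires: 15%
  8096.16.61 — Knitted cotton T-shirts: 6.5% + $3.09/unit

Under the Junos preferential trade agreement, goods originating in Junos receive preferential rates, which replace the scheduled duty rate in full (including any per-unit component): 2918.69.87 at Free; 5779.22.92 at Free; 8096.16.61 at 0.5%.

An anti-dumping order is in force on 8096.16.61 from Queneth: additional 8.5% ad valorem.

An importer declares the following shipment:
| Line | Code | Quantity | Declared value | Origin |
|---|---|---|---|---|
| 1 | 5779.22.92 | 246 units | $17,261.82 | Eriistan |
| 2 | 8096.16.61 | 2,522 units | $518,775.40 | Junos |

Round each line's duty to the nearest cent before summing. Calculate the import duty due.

$5,269.46

Line 1 (5779.22.92, Eriistan, 246 units, $17,261.82):
Base rate for 5779.22.92 is 15.5%.
5779.22.92 has an FTA preferential rate, but origin Eriistan is not Junos; base rate stands.
Duty = $17,261.82 × 15.5% = $2,675.58.
Line 2 (8096.16.61, Junos, 2,522 units, $518,775.40):
Base rate for 8096.16.61 is 6.5% + $3.09/unit.
Origin Junos qualifies under the Faresta–Junos agreement and 8096.16.61 is covered: preferential rate 0.5% applies instead.
The additional-duty order on 8096.16.61 targets Queneth, not Junos; it does not apply.
Duty = $518,775.40 × 0.5% = $2,593.88.
Total = $2,675.58 + $2,593.88 = $5,269.46.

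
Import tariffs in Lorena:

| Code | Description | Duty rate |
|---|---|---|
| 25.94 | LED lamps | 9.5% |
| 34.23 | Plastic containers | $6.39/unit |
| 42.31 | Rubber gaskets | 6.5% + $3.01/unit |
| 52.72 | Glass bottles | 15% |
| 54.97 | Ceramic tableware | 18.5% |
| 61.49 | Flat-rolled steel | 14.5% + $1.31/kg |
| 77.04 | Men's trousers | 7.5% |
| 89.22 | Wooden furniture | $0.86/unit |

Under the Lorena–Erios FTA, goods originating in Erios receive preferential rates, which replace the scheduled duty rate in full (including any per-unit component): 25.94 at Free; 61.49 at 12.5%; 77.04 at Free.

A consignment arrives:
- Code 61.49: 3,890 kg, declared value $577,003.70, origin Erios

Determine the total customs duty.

$72,125.46

Line 1 (61.49, Erios, 3,890 kg, $577,003.70):
Base rate for 61.49 is 14.5% + $1.31/kg.
Origin Erios qualifies under the Lorena–Erios agreement and 61.49 is covered: preferential rate 12.5% applies instead.
Duty = $577,003.70 × 12.5% = $72,125.46.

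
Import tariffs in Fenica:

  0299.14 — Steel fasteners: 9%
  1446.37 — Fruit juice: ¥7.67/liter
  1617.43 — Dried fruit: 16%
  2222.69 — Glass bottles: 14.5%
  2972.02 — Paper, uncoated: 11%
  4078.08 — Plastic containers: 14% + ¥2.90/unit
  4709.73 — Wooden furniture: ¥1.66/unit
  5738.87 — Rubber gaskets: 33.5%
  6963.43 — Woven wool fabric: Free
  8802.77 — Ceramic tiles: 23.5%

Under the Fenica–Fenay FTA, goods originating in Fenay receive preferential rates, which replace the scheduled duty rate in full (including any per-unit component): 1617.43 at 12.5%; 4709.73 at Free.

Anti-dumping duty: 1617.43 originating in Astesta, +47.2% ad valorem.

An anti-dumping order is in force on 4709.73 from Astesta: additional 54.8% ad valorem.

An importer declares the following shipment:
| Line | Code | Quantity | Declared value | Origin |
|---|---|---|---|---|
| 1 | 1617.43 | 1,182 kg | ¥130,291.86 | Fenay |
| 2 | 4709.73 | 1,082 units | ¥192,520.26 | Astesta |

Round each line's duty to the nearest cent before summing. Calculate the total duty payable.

Line 1 (1617.43, Fenay, 1,182 kg, ¥130,291.86):
Base rate for 1617.43 is 16%.
Origin Fenay qualifies under the Fenica–Fenay agreement and 1617.43 is covered: preferential rate 12.5% applies instead.
The additional-duty order on 1617.43 targets Astesta, not Fenay; it does not apply.
Duty = ¥130,291.86 × 12.5% = ¥16,286.48.
Line 2 (4709.73, Astesta, 1,082 units, ¥192,520.26):
Base rate for 4709.73 is ¥1.66/unit.
4709.73 has an FTA preferential rate, but origin Astesta is not Fenay; base rate stands.
Additional duty on 4709.73 from Astesta: +54.8% ad valorem. Applied ad valorem rate = 54.8%.
Duty = ¥192,520.26 × 54.8% + 1,082 × ¥1.66 = ¥107,297.22.
Total = ¥16,286.48 + ¥107,297.22 = ¥123,583.70.

¥123,583.70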